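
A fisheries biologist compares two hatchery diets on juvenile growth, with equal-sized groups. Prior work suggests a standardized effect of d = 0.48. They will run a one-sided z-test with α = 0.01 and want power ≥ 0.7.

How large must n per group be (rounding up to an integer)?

n = 71 per group

Set Φ(δ − 2.326) = 0.7; then δ − 2.326 = Φ⁻¹(0.7) = 0.524, giving δ = 2.851.
δ = d·√(n/2) ⇒ n = 2(δ/d)² = 2 × (2.851 / 0.48)² = 70.54.
Rounding up, n = 71 per group.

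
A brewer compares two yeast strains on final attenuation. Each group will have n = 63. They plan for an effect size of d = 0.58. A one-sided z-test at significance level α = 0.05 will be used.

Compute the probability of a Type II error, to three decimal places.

Noncentrality parameter: δ = d·√(n/2) = 0.58 × √(63/2) = 3.2552
One-sided α = 0.05 → critical value z_{0.05} = 1.645.
Power = P(Z > 1.645 − δ) = Φ(1.610) = 0.9463.
Type II error: β = 1 − power = 1 − 0.9463 = 0.0537.

β ≈ 0.054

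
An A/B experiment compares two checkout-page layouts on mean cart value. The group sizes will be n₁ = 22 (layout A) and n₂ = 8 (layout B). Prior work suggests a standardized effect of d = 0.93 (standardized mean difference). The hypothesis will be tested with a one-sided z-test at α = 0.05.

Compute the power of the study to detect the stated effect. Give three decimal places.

Power ≈ 0.728

Noncentrality parameter: λ = d / √(1/n₁ + 1/n₂) = 0.93 / √(1/22 + 1/8) = 2.2526
One-sided α = 0.05 → critical value z_{0.05} = 1.645.
Power = P(Z > 1.645 − λ) = Φ(0.608) = 0.7283.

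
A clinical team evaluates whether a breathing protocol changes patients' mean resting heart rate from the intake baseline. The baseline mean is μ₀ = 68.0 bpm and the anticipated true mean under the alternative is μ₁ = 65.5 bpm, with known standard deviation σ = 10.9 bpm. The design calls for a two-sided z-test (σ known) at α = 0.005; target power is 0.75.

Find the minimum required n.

Standardized effect: d = |μ₁ − μ₀| / σ = |65.5 − 68.0| / 10.9 = 0.2294
For power 0.75 need Φ(δ − z_{0.0025}) = 0.75, so δ = z_{0.0025} + z_{0.25} = 2.807 + 0.674 = 3.482.
(Ignoring the negligible lower-tail rejection probability gives the usual closed-form inversion.)
δ = d·√n ⇒ n = (δ/d)² = (3.482 / 0.2294)² = 230.42.
Rounding up, n = 231.

n = 231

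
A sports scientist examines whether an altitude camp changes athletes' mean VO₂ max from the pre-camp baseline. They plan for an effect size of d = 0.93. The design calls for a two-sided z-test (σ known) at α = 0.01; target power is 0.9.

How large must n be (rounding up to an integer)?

n = 18

Set Φ(δ − 2.576) = 0.9; then δ − 2.576 = Φ⁻¹(0.9) = 1.282, giving δ = 3.857.
(The Φ(−δ − z_{α/2}) term is vanishingly small for δ > 0 and is dropped in the standard sample-size formula.)
δ = d·√n ⇒ n = (δ/d)² = (3.857 / 0.93)² = 17.20.
Rounding up, n = 18.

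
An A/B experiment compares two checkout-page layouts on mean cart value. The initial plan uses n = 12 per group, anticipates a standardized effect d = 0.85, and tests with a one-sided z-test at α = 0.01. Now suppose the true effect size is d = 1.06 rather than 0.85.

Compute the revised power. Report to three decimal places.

Power ≈ 0.606

With d = 1.06: δ = d·√(n/2) = 1.06 × √(12/2) = 2.5965. Critical value z_{0.01} = 2.326.
Revised power = Φ(δ − 2.326) = Φ(0.270) = 0.6065.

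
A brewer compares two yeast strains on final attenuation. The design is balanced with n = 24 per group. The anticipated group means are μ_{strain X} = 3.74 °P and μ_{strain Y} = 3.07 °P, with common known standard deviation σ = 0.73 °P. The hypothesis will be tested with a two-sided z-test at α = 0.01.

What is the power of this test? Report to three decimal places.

Standardized effect: d = |μ_{strain X} − μ_{strain Y}| / σ = |3.74 − 3.07| / 0.73 = 0.9178
Noncentrality parameter: δ = d·√(n/2) = 0.9178 × √(24/2) = 3.1794
Two-sided α = 0.01 → critical value z_{0.005} = 2.576.
Power = Φ(δ − 2.576) + Φ(−δ − 2.576) = Φ(0.604) + Φ(-5.755) = 0.7269 + 0.0000 = 0.7269.

Power ≈ 0.727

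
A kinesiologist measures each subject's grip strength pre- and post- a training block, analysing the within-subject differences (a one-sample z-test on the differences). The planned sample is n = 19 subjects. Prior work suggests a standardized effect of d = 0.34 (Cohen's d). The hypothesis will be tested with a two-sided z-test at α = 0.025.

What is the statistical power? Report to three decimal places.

Noncentrality parameter: δ = d·√n = 0.34 × √19 = 1.4820
Critical value for a two-sided test at α = 0.025: z_{α/2} = 2.241.
Power = Φ(δ − 2.241) + Φ(−δ − 2.241) = Φ(-0.759) + Φ(-3.723) = 0.2238 + 0.0001 = 0.2239.

Power ≈ 0.224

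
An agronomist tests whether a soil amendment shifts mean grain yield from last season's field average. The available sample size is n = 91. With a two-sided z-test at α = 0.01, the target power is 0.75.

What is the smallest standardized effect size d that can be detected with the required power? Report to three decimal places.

d ≈ 0.341

Required noncentrality: δ = z_{0.005} + z_{0.25} = 2.576 + 0.674 = 3.250.
(The second rejection-region term Φ(−δ − z_{α/2}) is negligible and dropped.)
δ = d·√n ⇒ d = δ/√n = 3.250/√91 = 0.3407.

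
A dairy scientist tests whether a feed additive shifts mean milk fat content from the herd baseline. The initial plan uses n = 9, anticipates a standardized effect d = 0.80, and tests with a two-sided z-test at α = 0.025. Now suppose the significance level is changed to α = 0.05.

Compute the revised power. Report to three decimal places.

Power ≈ 0.670

δ = d·√n = 0.80 × √9 = 2.4000 (unchanged). New critical value: z_{0.025} = 1.960.
Revised power = Φ(δ − 1.960) + Φ(−δ − 1.960) = Φ(0.440) + Φ(-4.360) = 0.6700 + 0.0000 = 0.6701.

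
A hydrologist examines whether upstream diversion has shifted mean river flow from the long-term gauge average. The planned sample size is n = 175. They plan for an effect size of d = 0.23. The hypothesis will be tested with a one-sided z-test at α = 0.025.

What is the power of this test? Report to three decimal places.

Noncentrality parameter: δ = d·√n = 0.23 × √175 = 3.0426
One-sided α = 0.025 → critical value z_{0.025} = 1.960.
Power = Φ(δ − 1.960) = Φ(1.083) = 0.8605.

Power ≈ 0.861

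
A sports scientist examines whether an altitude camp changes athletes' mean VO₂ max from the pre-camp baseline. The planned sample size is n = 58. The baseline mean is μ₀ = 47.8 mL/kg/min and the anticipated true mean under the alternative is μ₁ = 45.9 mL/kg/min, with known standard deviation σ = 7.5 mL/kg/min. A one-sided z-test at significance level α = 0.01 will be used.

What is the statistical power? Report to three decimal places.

Standardized effect: d = |μ₁ − μ₀| / σ = |45.9 − 47.8| / 7.5 = 0.2533
Noncentrality parameter: δ = d·√n = 0.2533 × √58 = 1.9293
Critical value for a one-sided test at α = 0.01: z_α = 2.326.
Power = Φ(δ − 2.326) = Φ(-0.397) = 0.3457.

Power ≈ 0.346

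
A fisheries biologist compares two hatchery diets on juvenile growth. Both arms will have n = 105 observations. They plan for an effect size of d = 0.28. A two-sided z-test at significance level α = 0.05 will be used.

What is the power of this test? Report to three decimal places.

Noncentrality parameter: δ = d·√(n/2) = 0.28 × √(105/2) = 2.0288
Critical value for a two-sided test at α = 0.05: z_{α/2} = 1.960.
Power = Φ(δ − 1.960) + Φ(−δ − 1.960) = Φ(0.069) + Φ(-3.989) = 0.5274 + 0.0000 = 0.5275.

Power ≈ 0.527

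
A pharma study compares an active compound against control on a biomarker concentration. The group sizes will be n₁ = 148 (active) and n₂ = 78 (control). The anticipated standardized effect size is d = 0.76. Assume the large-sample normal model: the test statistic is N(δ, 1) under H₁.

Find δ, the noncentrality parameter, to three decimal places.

δ ≈ 5.432

The noncentrality parameter scales effect size by the design's sample-size factor: δ = d / √(1/n₁ + 1/n₂) = 0.76 / √(1/148 + 1/78) = 5.4317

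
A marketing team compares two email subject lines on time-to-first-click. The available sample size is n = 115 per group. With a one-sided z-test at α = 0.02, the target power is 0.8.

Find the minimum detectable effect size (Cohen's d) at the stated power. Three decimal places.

d ≈ 0.382

Need Φ(δ − 2.054) = 0.8, so δ = 2.054 + 0.842 = 2.895.
δ = d·√(n/2) ⇒ d = δ/√(n/2) = 2.895/√(115/2) = 0.3818.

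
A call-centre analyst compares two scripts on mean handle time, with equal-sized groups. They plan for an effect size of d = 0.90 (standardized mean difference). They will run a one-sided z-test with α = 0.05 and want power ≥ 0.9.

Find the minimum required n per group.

For power 0.9 need Φ(δ − z_{0.05}) = 0.9, so δ = z_{0.05} + z_{0.10} = 1.645 + 1.282 = 2.926.
δ = d·√(n/2) ⇒ n = 2(δ/d)² = 2 × (2.926 / 0.90)² = 21.15.
Round up to the next whole unit.

n = 22 per group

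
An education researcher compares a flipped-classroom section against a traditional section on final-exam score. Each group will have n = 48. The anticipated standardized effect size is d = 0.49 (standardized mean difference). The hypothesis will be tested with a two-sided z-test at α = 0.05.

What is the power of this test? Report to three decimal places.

Noncentrality parameter: δ = d·√(n/2) = 0.49 × √(48/2) = 2.4005
Critical value for a two-sided test at α = 0.05: z_{α/2} = 1.960.
Power = Φ(δ − 1.960) + Φ(−δ − 1.960) = Φ(0.441) + Φ(-4.360) = 0.6702 + 0.0000 = 0.6702.

Power ≈ 0.670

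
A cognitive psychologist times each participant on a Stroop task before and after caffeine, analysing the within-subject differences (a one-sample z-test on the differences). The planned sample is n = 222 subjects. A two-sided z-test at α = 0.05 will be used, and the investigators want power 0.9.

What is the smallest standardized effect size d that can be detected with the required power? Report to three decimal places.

d ≈ 0.218

Need Φ(δ − 1.960) = 0.9, so δ = 1.960 + 1.282 = 3.242.
(Lower-tail contribution to power is negligible for δ > 0.)
δ = d·√n ⇒ d = δ/√n = 3.242/√222 = 0.2176.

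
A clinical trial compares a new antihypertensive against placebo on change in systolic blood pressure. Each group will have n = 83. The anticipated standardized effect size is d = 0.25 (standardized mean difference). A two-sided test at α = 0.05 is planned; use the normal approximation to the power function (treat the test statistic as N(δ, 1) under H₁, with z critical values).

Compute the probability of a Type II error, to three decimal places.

Noncentrality parameter: λ = d·√(n/2) = 0.25 × √(83/2) = 1.6105
Two-sided α = 0.05 → critical value z_{0.025} = 1.960.
Power = Φ(λ − 1.960) + Φ(−λ − 1.960) = Φ(-0.349) + Φ(-3.570) = 0.3634 + 0.0002 = 0.3636.
Type II error: β = 1 − power = 1 − 0.3636 = 0.6364.

β ≈ 0.636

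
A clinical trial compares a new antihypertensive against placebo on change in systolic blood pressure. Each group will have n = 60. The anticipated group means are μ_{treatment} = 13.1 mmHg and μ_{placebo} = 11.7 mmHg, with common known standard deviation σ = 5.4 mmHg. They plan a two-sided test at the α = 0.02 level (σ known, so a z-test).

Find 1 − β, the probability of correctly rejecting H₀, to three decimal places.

Standardized effect: d = |μ_{treatment} − μ_{placebo}| / σ = |13.1 − 11.7| / 5.4 = 0.2593
Noncentrality parameter: δ = d·√(n/2) = 0.2593 × √(60/2) = 1.4200
Two-sided α = 0.02 → critical value z_{0.01} = 2.326.
Power = Φ(δ − 2.326) + Φ(−δ − 2.326) = Φ(-0.906) + Φ(-3.746) = 0.1824 + 0.0001 = 0.1825.

Power ≈ 0.182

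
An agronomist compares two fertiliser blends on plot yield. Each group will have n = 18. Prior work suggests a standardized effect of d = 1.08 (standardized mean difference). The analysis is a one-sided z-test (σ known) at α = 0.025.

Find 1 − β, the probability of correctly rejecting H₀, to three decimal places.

Noncentrality parameter: λ = d·√(n/2) = 1.08 × √(18/2) = 3.2400
One-sided α = 0.025 → critical value z_{0.025} = 1.960.
Power = Φ(λ − 1.960) = Φ(1.280) = 0.8997.

Power ≈ 0.900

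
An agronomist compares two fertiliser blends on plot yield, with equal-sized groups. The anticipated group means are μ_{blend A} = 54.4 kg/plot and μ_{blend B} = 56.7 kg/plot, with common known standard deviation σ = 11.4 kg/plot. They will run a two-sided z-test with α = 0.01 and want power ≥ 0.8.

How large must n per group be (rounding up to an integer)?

n = 574 per group

Standardized effect: d = |μ_{blend A} − μ_{blend B}| / σ = |54.4 − 56.7| / 11.4 = 0.2018
Set Φ(δ − 2.576) = 0.8; then δ − 2.576 = Φ⁻¹(0.8) = 0.842, giving δ = 3.417.
(The Φ(−δ − z_{α/2}) term is vanishingly small for δ > 0 and is dropped in the standard sample-size formula.)
δ = d·√(n/2) ⇒ n = 2(δ/d)² = 2 × (3.417 / 0.2018)² = 573.84.
Round up to the next whole unit.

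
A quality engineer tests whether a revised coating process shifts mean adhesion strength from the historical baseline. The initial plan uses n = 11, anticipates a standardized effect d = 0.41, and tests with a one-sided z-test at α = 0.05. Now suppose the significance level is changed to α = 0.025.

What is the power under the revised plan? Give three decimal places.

Power ≈ 0.274

δ = d·√n = 0.41 × √11 = 1.3598 (unchanged). New critical value: z_{0.025} = 1.960.
Revised power = P(Z > 1.960 − δ) = Φ(-0.600) = 0.2742.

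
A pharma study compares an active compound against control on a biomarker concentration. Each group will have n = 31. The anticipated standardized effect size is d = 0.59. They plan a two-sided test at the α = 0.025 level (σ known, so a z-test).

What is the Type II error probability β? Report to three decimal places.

β ≈ 0.468

Noncentrality parameter: δ = d·√(n/2) = 0.59 × √(31/2) = 2.3228
Two-sided α = 0.025 → critical value z_{0.0125} = 2.241.
Power = Φ(δ − 2.241) + Φ(−δ − 2.241) = Φ(0.081) + Φ(-4.564) = 0.5324 + 0.0000 = 0.5325.
Type II error: β = 1 − power = 1 − 0.5325 = 0.4675.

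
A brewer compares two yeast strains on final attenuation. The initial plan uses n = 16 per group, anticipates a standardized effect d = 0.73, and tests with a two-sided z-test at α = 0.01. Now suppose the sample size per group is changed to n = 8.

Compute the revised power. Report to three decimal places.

Power ≈ 0.132

With n = 8 per group: δ = d·√(n/2) = 0.73 × √(8/2) = 1.4600. Critical value z_{0.005} = 2.576.
Revised power = Φ(δ − 2.576) + Φ(−δ − 2.576) = Φ(-1.116) + Φ(-4.036) = 0.1322 + 0.0000 = 0.1323.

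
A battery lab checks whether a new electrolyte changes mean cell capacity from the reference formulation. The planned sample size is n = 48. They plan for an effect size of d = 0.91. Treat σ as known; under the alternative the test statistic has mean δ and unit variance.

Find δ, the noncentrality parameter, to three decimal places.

δ = d·√n = 0.91 × √48 = 6.3047

δ ≈ 6.305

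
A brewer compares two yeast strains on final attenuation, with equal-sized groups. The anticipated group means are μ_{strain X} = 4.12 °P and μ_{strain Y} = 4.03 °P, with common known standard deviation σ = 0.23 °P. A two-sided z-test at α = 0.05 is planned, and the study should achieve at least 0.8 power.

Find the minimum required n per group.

Standardized effect: d = |μ_{strain X} − μ_{strain Y}| / σ = |4.12 − 4.03| / 0.23 = 0.3913
Set Φ(δ − 1.960) = 0.8; then δ − 1.960 = Φ⁻¹(0.8) = 0.842, giving δ = 2.802.
(The Φ(−δ − z_{α/2}) term is vanishingly small for δ > 0 and is dropped in the standard sample-size formula.)
δ = d·√(n/2) ⇒ n = 2(δ/d)² = 2 × (2.802 / 0.3913)² = 102.52.
Rounding up, n = 103 per group.

n = 103 per group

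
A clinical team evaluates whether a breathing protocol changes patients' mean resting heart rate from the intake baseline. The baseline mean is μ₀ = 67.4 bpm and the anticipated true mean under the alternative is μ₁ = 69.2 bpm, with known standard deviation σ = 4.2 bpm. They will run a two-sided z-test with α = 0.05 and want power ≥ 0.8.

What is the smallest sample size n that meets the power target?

Standardized effect: d = |μ₁ − μ₀| / σ = |69.2 − 67.4| / 4.2 = 0.4286
For power 0.8 need Φ(δ − z_{0.025}) = 0.8, so δ = z_{0.025} + z_{0.20} = 1.960 + 0.842 = 2.802.
(Ignoring the negligible lower-tail rejection probability gives the usual closed-form inversion.)
δ = d·√n ⇒ n = (δ/d)² = (2.802 / 0.4286)² = 42.73.
Rounding up, n = 43.

n = 43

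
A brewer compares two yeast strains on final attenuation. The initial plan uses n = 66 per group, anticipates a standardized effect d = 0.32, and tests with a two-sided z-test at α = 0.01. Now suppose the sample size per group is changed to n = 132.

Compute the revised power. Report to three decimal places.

Power ≈ 0.510

With n = 132 per group: δ = d·√(n/2) = 0.32 × √(132/2) = 2.5997. Critical value z_{0.005} = 2.576.
Revised power = Φ(δ − 2.576) + Φ(−δ − 2.576) = Φ(0.024) + Φ(-5.176) = 0.5095 + 0.0000 = 0.5095.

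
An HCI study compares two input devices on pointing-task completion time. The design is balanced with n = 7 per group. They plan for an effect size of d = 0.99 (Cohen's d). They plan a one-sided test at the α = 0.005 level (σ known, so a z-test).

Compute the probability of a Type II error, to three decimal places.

β ≈ 0.765

Noncentrality parameter: δ = d·√(n/2) = 0.99 × √(7/2) = 1.8521
Critical value for a one-sided test at α = 0.005: z_α = 2.576.
Power = Φ(δ − 2.576) = Φ(-0.724) = 0.2346.
Type II error: β = 1 − power = 1 − 0.2346 = 0.7654.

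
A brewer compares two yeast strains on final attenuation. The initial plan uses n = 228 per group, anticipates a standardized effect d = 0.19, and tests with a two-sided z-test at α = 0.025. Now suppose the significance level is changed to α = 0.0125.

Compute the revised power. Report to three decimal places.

δ = d·√(n/2) = 0.19 × √(228/2) = 2.0286 (unchanged). New critical value: z_{0.0063} = 2.498.
Revised power = Φ(δ − 2.498) + Φ(−δ − 2.498) = Φ(-0.469) + Φ(-4.526) = 0.3195 + 0.0000 = 0.3195.

Power ≈ 0.320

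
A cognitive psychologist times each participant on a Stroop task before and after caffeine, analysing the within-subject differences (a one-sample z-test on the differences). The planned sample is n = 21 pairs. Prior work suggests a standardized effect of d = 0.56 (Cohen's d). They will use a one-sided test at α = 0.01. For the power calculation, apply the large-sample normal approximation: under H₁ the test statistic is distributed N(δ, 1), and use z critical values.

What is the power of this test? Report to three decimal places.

Noncentrality parameter: δ = d·√n = 0.56 × √21 = 2.5662
Critical value for a one-sided test at α = 0.01: z_α = 2.326.
Power = Φ(δ − 2.326) = Φ(0.240) = 0.5948.

Power ≈ 0.595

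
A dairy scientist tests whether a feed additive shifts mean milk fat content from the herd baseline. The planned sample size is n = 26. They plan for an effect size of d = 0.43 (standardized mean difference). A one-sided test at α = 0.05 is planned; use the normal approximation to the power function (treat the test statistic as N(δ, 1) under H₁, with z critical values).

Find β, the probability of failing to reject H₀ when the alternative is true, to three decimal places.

β ≈ 0.292

Noncentrality parameter: δ = d·√n = 0.43 × √26 = 2.1926
Critical value for a one-sided test at α = 0.05: z_α = 1.645.
Power = P(Z > 1.645 − δ) = Φ(0.548) = 0.7081.
Type II error: β = 1 − power = 1 − 0.7081 = 0.2919.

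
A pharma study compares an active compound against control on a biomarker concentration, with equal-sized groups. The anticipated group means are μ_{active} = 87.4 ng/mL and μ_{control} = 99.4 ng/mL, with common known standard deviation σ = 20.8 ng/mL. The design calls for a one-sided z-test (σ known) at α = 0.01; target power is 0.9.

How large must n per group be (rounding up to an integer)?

n = 79 per group

Standardized effect: d = |μ_{active} − μ_{control}| / σ = |87.4 − 99.4| / 20.8 = 0.5769
Set Φ(δ − 2.326) = 0.9; then δ − 2.326 = Φ⁻¹(0.9) = 1.282, giving δ = 3.608.
δ = d·√(n/2) ⇒ n = 2(δ/d)² = 2 × (3.608 / 0.5769)² = 78.22.
Round up to the next whole unit.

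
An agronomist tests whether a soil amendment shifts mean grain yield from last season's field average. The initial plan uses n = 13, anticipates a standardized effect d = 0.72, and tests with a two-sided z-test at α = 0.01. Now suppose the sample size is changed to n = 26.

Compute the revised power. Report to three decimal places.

Power ≈ 0.863

With n = 26: δ = d·√n = 0.72 × √26 = 3.6713. Critical value z_{0.005} = 2.576.
Revised power = Φ(δ − 2.576) + Φ(−δ − 2.576) = Φ(1.095) + Φ(-6.247) = 0.8633 + 0.0000 = 0.8633.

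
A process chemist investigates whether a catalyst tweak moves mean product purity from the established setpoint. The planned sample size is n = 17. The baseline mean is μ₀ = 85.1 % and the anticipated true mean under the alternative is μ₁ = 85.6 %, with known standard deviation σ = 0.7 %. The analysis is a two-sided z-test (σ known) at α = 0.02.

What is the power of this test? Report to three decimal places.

Power ≈ 0.732

Standardized effect: d = |μ₁ − μ₀| / σ = |85.6 − 85.1| / 0.7 = 0.7143
Noncentrality parameter: δ = d·√n = 0.7143 × √17 = 2.9451
Critical value for a two-sided test at α = 0.02: z_{α/2} = 2.326.
Power = Φ(δ − 2.326) + Φ(−δ − 2.326) = Φ(0.619) + Φ(-5.271) = 0.7320 + 0.0000 = 0.7320.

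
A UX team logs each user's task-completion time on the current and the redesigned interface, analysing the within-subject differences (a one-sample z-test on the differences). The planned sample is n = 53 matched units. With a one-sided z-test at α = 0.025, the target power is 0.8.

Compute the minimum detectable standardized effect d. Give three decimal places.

Required noncentrality: δ = z_{0.025} + z_{0.20} = 1.960 + 0.842 = 2.802.
δ = d·√n ⇒ d = δ/√n = 2.802/√53 = 0.3848.

d ≈ 0.385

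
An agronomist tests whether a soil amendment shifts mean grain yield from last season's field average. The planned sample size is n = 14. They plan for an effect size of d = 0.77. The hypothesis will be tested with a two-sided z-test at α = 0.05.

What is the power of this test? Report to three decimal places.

Power ≈ 0.822

Noncentrality parameter: δ = d·√n = 0.77 × √14 = 2.8811
Two-sided α = 0.05 → critical value z_{0.025} = 1.960.
Power = Φ(δ − 1.960) + Φ(−δ − 1.960) = Φ(0.921) + Φ(-4.841) = 0.8215 + 0.0000 = 0.8215.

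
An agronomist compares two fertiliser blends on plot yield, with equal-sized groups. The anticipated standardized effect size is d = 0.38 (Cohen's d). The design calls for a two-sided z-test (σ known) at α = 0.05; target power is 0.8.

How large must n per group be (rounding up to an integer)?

Set Φ(δ − 1.960) = 0.8; then δ − 1.960 = Φ⁻¹(0.8) = 0.842, giving δ = 2.802.
(The Φ(−δ − z_{α/2}) term is vanishingly small for δ > 0 and is dropped in the standard sample-size formula.)
δ = d·√(n/2) ⇒ n = 2(δ/d)² = 2 × (2.802 / 0.38)² = 108.71.
Round up to the next whole unit.

n = 109 per group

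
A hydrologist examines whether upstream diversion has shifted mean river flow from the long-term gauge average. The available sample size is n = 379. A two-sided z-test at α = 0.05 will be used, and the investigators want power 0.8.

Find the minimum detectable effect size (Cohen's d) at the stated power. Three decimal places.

d ≈ 0.144

Need Φ(δ − 1.960) = 0.8, so δ = 1.960 + 0.842 = 2.802.
(Lower-tail contribution to power is negligible for δ > 0.)
δ = d·√n ⇒ d = δ/√n = 2.802/√379 = 0.1439.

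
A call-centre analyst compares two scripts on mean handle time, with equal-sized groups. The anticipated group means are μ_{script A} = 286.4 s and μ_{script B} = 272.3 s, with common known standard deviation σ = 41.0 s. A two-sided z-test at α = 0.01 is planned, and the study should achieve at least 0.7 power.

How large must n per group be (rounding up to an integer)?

Standardized effect: d = |μ_{script A} − μ_{script B}| / σ = |286.4 − 272.3| / 41.0 = 0.3439
For power 0.7 need Φ(δ − z_{0.005}) = 0.7, so δ = z_{0.005} + z_{0.30} = 2.576 + 0.524 = 3.100.
(Ignoring the negligible lower-tail rejection probability gives the usual closed-form inversion.)
δ = d·√(n/2) ⇒ n = 2(δ/d)² = 2 × (3.100 / 0.3439)² = 162.54.
Round up to the next whole unit.

n = 163 per group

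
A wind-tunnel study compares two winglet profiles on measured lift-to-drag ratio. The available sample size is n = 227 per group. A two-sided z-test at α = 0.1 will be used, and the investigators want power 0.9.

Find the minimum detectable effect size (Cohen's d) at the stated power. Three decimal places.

d ≈ 0.275

Need Φ(δ − 1.645) = 0.9, so δ = 1.645 + 1.282 = 2.926.
(Lower-tail contribution to power is negligible for δ > 0.)
δ = d·√(n/2) ⇒ d = δ/√(n/2) = 2.926/√(227/2) = 0.2747.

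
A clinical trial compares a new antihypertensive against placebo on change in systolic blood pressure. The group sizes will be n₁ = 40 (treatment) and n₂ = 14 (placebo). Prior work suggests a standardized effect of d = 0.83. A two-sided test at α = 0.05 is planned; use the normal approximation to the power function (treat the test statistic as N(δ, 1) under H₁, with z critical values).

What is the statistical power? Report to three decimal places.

Power ≈ 0.762

Noncentrality parameter: δ = d / √(1/n₁ + 1/n₂) = 0.83 / √(1/40 + 1/14) = 2.6729
Critical value for a two-sided test at α = 0.05: z_{α/2} = 1.960.
Power = Φ(δ − 1.960) + Φ(−δ − 1.960) = Φ(0.713) + Φ(-4.633) = 0.7620 + 0.0000 = 0.7620.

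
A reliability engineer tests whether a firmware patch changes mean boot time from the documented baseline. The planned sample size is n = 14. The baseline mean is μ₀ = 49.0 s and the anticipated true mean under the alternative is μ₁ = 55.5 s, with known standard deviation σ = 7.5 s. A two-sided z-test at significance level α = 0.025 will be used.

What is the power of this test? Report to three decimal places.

Standardized effect: d = |μ₁ − μ₀| / σ = |55.5 − 49.0| / 7.5 = 0.8667
Noncentrality parameter: λ = d·√n = 0.8667 × √14 = 3.2428
Two-sided α = 0.025 → critical value z_{0.0125} = 2.241.
Power = Φ(λ − 2.241) + Φ(−λ − 2.241) = Φ(1.001) + Φ(-5.484) = 0.8417 + 0.0000 = 0.8417.

Power ≈ 0.842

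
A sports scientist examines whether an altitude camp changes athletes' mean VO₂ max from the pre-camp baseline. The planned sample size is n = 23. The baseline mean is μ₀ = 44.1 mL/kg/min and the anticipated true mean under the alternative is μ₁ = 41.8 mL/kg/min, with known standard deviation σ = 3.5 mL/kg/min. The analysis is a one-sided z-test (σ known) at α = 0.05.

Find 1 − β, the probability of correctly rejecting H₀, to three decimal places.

Power ≈ 0.934

Standardized effect: d = |μ₁ − μ₀| / σ = |41.8 − 44.1| / 3.5 = 0.6571
Noncentrality parameter: δ = d·√n = 0.6571 × √23 = 3.1515
Critical value for a one-sided test at α = 0.05: z_α = 1.645.
Power = Φ(δ − 1.645) = Φ(1.507) = 0.9341.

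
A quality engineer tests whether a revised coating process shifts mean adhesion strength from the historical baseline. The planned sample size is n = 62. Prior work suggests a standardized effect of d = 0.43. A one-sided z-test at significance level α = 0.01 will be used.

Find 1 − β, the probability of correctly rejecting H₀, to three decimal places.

Power ≈ 0.855

Noncentrality parameter: δ = d·√n = 0.43 × √62 = 3.3858
One-sided α = 0.01 → critical value z_{0.01} = 2.326.
Power = Φ(δ − 2.326) = Φ(1.059) = 0.8553.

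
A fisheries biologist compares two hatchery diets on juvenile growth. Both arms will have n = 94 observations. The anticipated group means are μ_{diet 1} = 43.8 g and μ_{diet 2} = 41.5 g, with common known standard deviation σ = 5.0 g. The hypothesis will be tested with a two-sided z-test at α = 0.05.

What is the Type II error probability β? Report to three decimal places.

β ≈ 0.116

Standardized effect: d = |μ_{diet 1} − μ_{diet 2}| / σ = |43.8 − 41.5| / 5.0 = 0.4600
Noncentrality parameter: δ = d·√(n/2) = 0.4600 × √(94/2) = 3.1536
Critical value for a two-sided test at α = 0.05: z_{α/2} = 1.960.
Power = Φ(δ − 1.960) + Φ(−δ − 1.960) = Φ(1.194) + Φ(-5.114) = 0.8837 + 0.0000 = 0.8837.
Type II error: β = 1 − power = 1 − 0.8837 = 0.1163.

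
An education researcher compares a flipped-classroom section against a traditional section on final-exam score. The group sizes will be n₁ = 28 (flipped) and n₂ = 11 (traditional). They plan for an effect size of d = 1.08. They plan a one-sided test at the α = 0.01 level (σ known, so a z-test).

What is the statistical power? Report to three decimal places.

Noncentrality parameter: δ = d / √(1/n₁ + 1/n₂) = 1.08 / √(1/28 + 1/11) = 3.0351
One-sided α = 0.01 → critical value z_{0.01} = 2.326.
Power = P(Z > 2.326 − δ) = Φ(0.709) = 0.7607.

Power ≈ 0.761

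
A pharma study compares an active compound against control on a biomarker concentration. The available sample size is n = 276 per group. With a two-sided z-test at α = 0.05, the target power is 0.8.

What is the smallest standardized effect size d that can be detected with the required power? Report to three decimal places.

Need Φ(δ − 1.960) = 0.8, so δ = 1.960 + 0.842 = 2.802.
(Lower-tail contribution to power is negligible for δ > 0.)
δ = d·√(n/2) ⇒ d = δ/√(n/2) = 2.802/√(276/2) = 0.2385.

d ≈ 0.238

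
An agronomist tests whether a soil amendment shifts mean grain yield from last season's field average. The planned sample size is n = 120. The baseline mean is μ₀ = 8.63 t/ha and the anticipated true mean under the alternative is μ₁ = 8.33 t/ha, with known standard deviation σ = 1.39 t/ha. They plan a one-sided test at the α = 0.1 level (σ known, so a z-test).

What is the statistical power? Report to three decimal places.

Power ≈ 0.861

Standardized effect: d = |μ₁ − μ₀| / σ = |8.33 − 8.63| / 1.39 = 0.2158
Noncentrality parameter: λ = d·√n = 0.2158 × √120 = 2.3643
Critical value for a one-sided test at α = 0.1: z_α = 1.282.
Power = Φ(λ − 1.282) = Φ(1.083) = 0.8605.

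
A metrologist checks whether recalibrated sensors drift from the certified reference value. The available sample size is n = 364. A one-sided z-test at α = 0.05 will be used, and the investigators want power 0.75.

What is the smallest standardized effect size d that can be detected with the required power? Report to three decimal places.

d ≈ 0.122

Required noncentrality: δ = z_{0.05} + z_{0.25} = 1.645 + 0.674 = 2.319.
δ = d·√n ⇒ d = δ/√n = 2.319/√364 = 0.1216.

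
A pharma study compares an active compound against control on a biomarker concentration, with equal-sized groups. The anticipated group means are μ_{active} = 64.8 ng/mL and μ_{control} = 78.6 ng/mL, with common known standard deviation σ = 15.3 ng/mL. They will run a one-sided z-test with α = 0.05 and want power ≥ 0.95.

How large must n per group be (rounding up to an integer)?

n = 27 per group

Standardized effect: d = |μ_{active} − μ_{control}| / σ = |64.8 − 78.6| / 15.3 = 0.9020
Set Φ(δ − 1.645) = 0.95; then δ − 1.645 = Φ⁻¹(0.95) = 1.645, giving δ = 3.290.
δ = d·√(n/2) ⇒ n = 2(δ/d)² = 2 × (3.290 / 0.9020)² = 26.61.
Round up to the next whole unit.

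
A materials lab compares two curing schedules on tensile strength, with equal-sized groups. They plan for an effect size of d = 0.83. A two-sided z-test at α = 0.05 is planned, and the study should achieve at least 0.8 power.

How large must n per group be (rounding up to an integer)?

Set Φ(δ − 1.960) = 0.8; then δ − 1.960 = Φ⁻¹(0.8) = 0.842, giving δ = 2.802.
(For δ > 0 the lower-tail rejection region contributes negligibly to power, so the one-term inversion is standard.)
δ = d·√(n/2) ⇒ n = 2(δ/d)² = 2 × (2.802 / 0.83)² = 22.79.
Rounding up, n = 23 per group.

n = 23 per group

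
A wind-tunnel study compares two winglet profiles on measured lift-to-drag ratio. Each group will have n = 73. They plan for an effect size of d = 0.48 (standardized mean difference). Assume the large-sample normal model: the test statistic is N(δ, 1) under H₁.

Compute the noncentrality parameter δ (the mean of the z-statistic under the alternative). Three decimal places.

The noncentrality parameter scales effect size by the design's sample-size factor: δ = d·√(n/2) = 0.48 × √(73/2) = 2.8999

δ ≈ 2.900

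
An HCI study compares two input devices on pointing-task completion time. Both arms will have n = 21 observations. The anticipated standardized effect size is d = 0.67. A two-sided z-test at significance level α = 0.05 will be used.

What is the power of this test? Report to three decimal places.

Noncentrality parameter: δ = d·√(n/2) = 0.67 × √(21/2) = 2.1710
Critical value for a two-sided test at α = 0.05: z_{α/2} = 1.960.
Power = Φ(δ − 1.960) + Φ(−δ − 1.960) = Φ(0.211) + Φ(-4.131) = 0.5836 + 0.0000 = 0.5836.

Power ≈ 0.584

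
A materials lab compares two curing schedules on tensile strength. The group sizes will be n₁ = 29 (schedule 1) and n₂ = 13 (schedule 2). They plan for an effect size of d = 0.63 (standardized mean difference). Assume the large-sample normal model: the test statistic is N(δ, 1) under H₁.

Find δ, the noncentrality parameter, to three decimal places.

δ ≈ 1.887

The noncentrality parameter scales effect size by the design's sample-size factor: δ = d / √(1/n₁ + 1/n₂) = 0.63 / √(1/29 + 1/13) = 1.8875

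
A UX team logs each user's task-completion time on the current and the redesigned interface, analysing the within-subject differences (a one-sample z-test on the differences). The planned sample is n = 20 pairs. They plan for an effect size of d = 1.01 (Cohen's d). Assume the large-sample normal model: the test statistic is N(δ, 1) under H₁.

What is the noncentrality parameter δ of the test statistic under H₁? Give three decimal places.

The noncentrality parameter scales effect size by the design's sample-size factor: δ = d·√n = 1.01 × √20 = 4.5169

δ ≈ 4.517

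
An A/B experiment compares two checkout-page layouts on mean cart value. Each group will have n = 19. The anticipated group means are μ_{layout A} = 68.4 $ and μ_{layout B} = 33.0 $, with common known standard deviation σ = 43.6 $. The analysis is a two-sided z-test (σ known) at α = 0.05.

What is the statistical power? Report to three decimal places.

Power ≈ 0.706

Standardized effect: d = |μ_{layout A} − μ_{layout B}| / σ = |68.4 − 33.0| / 43.6 = 0.8119
Noncentrality parameter: λ = d·√(n/2) = 0.8119 × √(19/2) = 2.5025
Critical value for a two-sided test at α = 0.05: z_{α/2} = 1.960.
Power = Φ(λ − 1.960) + Φ(−λ − 1.960) = Φ(0.543) + Φ(-4.462) = 0.7063 + 0.0000 = 0.7063.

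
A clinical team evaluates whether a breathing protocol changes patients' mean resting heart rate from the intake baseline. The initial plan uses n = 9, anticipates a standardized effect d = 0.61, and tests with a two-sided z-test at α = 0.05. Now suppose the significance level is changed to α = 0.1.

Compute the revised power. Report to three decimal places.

Power ≈ 0.574

δ = d·√n = 0.61 × √9 = 1.8300 (unchanged). New critical value: z_{0.05} = 1.645.
Revised power = Φ(δ − 1.645) + Φ(−δ − 1.645) = Φ(0.185) + Φ(-3.475) = 0.5734 + 0.0003 = 0.5737.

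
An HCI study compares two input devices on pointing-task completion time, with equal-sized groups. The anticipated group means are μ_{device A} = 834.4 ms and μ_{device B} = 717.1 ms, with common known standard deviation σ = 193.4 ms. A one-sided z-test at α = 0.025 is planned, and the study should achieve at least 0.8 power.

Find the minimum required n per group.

n = 43 per group

Standardized effect: d = |μ_{device A} − μ_{device B}| / σ = |834.4 − 717.1| / 193.4 = 0.6065
Set Φ(δ − 1.960) = 0.8; then δ − 1.960 = Φ⁻¹(0.8) = 0.842, giving δ = 2.802.
δ = d·√(n/2) ⇒ n = 2(δ/d)² = 2 × (2.802 / 0.6065)² = 42.67.
Rounding up, n = 43 per group.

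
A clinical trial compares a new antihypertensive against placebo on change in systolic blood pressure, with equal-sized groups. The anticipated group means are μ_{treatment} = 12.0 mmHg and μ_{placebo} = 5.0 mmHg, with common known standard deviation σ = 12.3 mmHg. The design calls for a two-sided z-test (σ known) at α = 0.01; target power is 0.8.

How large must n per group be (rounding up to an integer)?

n = 73 per group

Standardized effect: d = |μ_{treatment} − μ_{placebo}| / σ = |12.0 − 5.0| / 12.3 = 0.5691
For power 0.8 need Φ(δ − z_{0.005}) = 0.8, so δ = z_{0.005} + z_{0.20} = 2.576 + 0.842 = 3.417.
(For δ > 0 the lower-tail rejection region contributes negligibly to power, so the one-term inversion is standard.)
δ = d·√(n/2) ⇒ n = 2(δ/d)² = 2 × (3.417 / 0.5691)² = 72.12.
Round up to the next whole unit.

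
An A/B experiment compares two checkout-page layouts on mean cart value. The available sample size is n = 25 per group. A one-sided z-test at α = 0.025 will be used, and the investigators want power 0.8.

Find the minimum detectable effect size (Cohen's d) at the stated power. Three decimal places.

d ≈ 0.792

Required noncentrality: δ = z_{0.025} + z_{0.20} = 1.960 + 0.842 = 2.802.
δ = d·√(n/2) ⇒ d = δ/√(n/2) = 2.802/√(25/2) = 0.7924.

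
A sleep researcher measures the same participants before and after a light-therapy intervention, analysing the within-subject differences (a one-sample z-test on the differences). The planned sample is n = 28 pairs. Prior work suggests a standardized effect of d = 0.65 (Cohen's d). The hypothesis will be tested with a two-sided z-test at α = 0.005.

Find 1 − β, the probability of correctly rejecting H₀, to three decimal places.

Noncentrality parameter: δ = d·√n = 0.65 × √28 = 3.4395
Two-sided α = 0.005 → critical value z_{0.0025} = 2.807.
Power = Φ(δ − 2.807) + Φ(−δ − 2.807) = Φ(0.632) + Φ(-6.247) = 0.7365 + 0.0000 = 0.7365.

Power ≈ 0.736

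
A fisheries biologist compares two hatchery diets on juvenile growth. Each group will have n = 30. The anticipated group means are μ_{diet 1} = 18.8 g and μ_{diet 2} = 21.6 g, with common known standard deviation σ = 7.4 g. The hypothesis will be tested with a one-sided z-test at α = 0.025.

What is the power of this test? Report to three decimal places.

Power ≈ 0.310

Standardized effect: d = |μ_{diet 1} − μ_{diet 2}| / σ = |18.8 − 21.6| / 7.4 = 0.3784
Noncentrality parameter: δ = d·√(n/2) = 0.3784 × √(30/2) = 1.4655
Critical value for a one-sided test at α = 0.025: z_α = 1.960.
Power = Φ(δ − 1.960) = Φ(-0.495) = 0.3105.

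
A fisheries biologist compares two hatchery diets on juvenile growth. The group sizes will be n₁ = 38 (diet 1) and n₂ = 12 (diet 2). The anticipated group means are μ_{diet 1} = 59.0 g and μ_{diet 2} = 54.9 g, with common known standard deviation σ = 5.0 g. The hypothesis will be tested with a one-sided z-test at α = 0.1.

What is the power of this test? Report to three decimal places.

Standardized effect: d = |μ_{diet 1} − μ_{diet 2}| / σ = |59.0 − 54.9| / 5.0 = 0.8200
Noncentrality parameter: δ = d / √(1/n₁ + 1/n₂) = 0.8200 / √(1/38 + 1/12) = 2.4763
Critical value for a one-sided test at α = 0.1: z_α = 1.282.
Power = P(Z > 1.282 − δ) = Φ(1.195) = 0.8839.

Power ≈ 0.884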